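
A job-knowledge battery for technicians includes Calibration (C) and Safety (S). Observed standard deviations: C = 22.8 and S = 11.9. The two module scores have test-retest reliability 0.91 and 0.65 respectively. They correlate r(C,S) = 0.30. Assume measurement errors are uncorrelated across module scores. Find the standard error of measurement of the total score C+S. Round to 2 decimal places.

9.82

Var(total) = 661.45 + 162.792 = 824.242.
True-score variance = 565.101 + 162.792 = 727.893, so reliability = 0.8831.
Error variance = 824.242 − 727.893 = 96.3491; SEM = √96.3491 = 9.82.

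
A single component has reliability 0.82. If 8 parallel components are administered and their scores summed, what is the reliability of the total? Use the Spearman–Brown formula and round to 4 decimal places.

0.9733

ρ_k = kρ / (1 + (k−1)ρ) = 8·0.82 / (1 + 7·0.82) = 6.560 / 6.740 = 0.9733.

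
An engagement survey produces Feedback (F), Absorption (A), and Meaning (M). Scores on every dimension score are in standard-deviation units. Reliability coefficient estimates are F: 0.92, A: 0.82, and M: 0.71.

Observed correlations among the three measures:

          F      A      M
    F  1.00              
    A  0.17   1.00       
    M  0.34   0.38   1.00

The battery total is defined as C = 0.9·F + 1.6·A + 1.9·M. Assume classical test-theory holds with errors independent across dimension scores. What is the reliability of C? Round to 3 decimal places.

Var(C) = 0.9² + 1.6² + 1.9² + 2·[1.44·0.17 + 1.71·0.34 + 3.04·0.38] = 6.98 + 3.9628 = 10.9428.
Because errors are independent across components, Cov(Tᵢ,Tⱼ) = Cov(Xᵢ,Xⱼ); the off-diagonal part of the true-score variance is the same as above.
True-score variance = [0.9²·0.92 + 1.6²·0.82 + 1.9²·0.71] + 3.9628 = 5.4075 + 3.9628 = 9.3703.
Reliability = 9.3703 / 10.9428 = 0.856.

0.856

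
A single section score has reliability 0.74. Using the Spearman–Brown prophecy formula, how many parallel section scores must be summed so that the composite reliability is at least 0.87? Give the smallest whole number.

3

k ≥ ρ*(1−ρ₁)/(ρ₁(1−ρ*)) = 0.87·0.26 / (0.74·0.13) = 2.351.
Smallest integer k = 3.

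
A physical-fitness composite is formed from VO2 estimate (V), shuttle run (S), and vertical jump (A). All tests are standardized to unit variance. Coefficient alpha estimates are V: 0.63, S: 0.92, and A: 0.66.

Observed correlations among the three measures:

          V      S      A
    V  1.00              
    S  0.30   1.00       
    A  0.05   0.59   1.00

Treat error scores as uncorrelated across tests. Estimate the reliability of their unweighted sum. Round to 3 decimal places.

Var(V+S+A) = 3 + 2·[0.30 + 0.05 + 0.59] = 3 + 1.88 = 4.88.
Because errors are independent across components, Cov(Tᵢ,Tⱼ) = Cov(Xᵢ,Xⱼ); the off-diagonal part of the true-score variance is the same as above.
True-score variance = [0.63 + 0.92 + 0.66] + 1.88 = 2.21 + 1.88 = 4.09.
Reliability = 4.09 / 4.88 = 0.838.

0.838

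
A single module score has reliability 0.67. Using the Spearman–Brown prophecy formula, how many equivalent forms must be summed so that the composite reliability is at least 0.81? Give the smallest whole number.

3

k ≥ ρ*(1−ρ₁)/(ρ₁(1−ρ*)) = 0.81·0.33 / (0.67·0.19) = 2.100.
Smallest integer k = 3.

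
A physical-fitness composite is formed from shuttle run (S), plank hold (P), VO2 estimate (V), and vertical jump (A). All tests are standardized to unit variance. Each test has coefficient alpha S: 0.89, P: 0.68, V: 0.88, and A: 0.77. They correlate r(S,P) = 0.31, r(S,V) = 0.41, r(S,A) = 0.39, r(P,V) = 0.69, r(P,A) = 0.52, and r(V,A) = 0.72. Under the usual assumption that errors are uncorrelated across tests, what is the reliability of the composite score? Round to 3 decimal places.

Var(S+P+V+A) = 4 + 2·[0.31 + 0.41 + 0.39 + 0.69 + 0.52 + 0.72] = 4 + 6.08 = 10.08.
Because errors are independent across components, Cov(Tᵢ,Tⱼ) = Cov(Xᵢ,Xⱼ); the off-diagonal part of the true-score variance is the same as above.
True-score variance = [0.89 + 0.68 + 0.88 + 0.77] + 6.08 = 3.22 + 6.08 = 9.3.
Reliability = 9.3 / 10.08 = 0.923.

0.923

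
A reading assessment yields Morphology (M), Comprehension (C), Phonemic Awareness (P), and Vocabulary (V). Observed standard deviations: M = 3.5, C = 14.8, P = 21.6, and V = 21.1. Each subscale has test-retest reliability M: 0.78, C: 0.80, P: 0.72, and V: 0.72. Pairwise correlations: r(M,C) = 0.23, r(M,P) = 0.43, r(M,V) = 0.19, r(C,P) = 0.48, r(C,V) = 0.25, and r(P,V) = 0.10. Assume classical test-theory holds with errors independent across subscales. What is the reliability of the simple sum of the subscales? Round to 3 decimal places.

0.834

Var(M+C+P+V) = 3.5² + 14.8² + 21.6² + 21.1² + 2·[3.5·14.8·0.23 + 3.5·21.6·0.43 + 3.5·21.1·0.19 + 14.8·21.6·0.48 + 14.8·21.1·0.25 + 21.6·21.1·0.10] = 1143.06 + 671.092 = 1814.15.
Under uncorrelated errors the observed covariances equal the true-score covariances, so only the own-variance terms attenuate.
True-score variance = [3.5²·0.78 + 14.8²·0.80 + 21.6²·0.72 + 21.1²·0.72] + 671.092 = 841.261 + 671.092 = 1512.35.
Reliability = 1512.35 / 1814.15 = 0.834.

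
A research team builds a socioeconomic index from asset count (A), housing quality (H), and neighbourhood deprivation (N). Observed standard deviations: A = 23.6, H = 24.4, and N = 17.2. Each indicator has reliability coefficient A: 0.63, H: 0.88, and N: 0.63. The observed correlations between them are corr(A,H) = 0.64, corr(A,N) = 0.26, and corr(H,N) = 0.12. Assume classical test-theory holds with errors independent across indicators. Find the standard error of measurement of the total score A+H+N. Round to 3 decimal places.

Var(total) = 1448.16 + 1048.88 = 2497.04.
True-score variance = 1061.18 + 1048.88 = 2110.06, so reliability = 0.8450.
Error variance = 2497.04 − 2110.06 = 386.979; SEM = √386.979 = 19.672.

19.672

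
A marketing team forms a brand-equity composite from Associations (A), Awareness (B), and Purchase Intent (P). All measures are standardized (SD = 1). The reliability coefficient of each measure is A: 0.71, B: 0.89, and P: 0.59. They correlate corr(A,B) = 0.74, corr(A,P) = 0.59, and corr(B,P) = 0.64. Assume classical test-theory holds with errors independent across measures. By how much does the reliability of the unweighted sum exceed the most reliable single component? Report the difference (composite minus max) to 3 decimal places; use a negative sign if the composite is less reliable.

-0.007

Var(sum) = 3 + 3.94 = 6.94; true-score variance = 2.19 + 3.94 = 6.13; composite reliability = 0.8833.
Max component reliability = 0.8900.
Difference = 0.8833 − 0.8900 = -0.007.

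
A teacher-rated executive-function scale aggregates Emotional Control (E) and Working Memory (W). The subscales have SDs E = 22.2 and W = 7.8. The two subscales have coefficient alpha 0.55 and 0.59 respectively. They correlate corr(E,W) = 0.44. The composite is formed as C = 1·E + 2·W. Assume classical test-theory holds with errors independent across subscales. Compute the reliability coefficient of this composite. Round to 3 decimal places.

Var(C) = 22.2² + 2²·7.8² + 2·[2·22.2·7.8·0.44] = 736.2 + 304.762 = 1040.96.
With uncorrelated errors the cross-covariances are all true-score covariance, so they carry over unchanged; only the diagonal terms shrink to ρᵢσᵢ².
True-score variance = [22.2²·0.55 + 2²·7.8²·0.59] + 304.762 = 414.644 + 304.762 = 719.406.
Reliability = 719.406 / 1040.96 = 0.691.

0.691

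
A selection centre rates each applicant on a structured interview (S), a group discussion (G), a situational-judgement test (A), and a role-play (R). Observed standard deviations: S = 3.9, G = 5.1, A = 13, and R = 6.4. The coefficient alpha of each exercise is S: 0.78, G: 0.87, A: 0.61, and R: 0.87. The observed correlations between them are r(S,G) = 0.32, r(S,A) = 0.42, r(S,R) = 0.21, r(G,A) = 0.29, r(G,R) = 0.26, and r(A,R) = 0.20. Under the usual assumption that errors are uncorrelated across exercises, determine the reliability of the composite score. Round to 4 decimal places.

0.8078

Var(S+G+A+R) = 3.9² + 5.1² + 13² + 6.4² + 2·[3.9·5.1·0.32 + 3.9·13·0.42 + 3.9·6.4·0.21 + 5.1·13·0.29 + 5.1·6.4·0.26 + 13·6.4·0.20] = 251.18 + 154.508 = 405.688.
Under uncorrelated errors the observed covariances equal the true-score covariances, so only the own-variance terms attenuate.
True-score variance = [3.9²·0.78 + 5.1²·0.87 + 13²·0.61 + 6.4²·0.87] + 154.508 = 173.218 + 154.508 = 327.725.
Reliability = 327.725 / 405.688 = 0.8078.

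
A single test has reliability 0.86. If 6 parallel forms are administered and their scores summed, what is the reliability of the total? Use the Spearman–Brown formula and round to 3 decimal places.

0.974

ρ_k = kρ / (1 + (k−1)ρ) = 6·0.86 / (1 + 5·0.86) = 5.160 / 5.300 = 0.974.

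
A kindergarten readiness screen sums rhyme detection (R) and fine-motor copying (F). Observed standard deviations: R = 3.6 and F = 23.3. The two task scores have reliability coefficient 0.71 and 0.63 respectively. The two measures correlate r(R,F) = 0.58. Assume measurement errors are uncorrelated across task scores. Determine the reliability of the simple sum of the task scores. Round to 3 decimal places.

Var(R+F) = 3.6² + 23.3² + 2·[3.6·23.3·0.58] = 555.85 + 97.3008 = 653.151.
Because errors are independent across components, Cov(Tᵢ,Tⱼ) = Cov(Xᵢ,Xⱼ); the off-diagonal part of the true-score variance is the same as above.
True-score variance = [3.6²·0.71 + 23.3²·0.63] + 97.3008 = 351.222 + 97.3008 = 448.523.
Reliability = 448.523 / 653.151 = 0.687.

0.687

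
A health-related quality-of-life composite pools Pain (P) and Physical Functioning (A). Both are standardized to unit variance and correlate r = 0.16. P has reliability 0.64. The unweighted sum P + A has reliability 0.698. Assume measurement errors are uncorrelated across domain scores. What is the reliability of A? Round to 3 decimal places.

Var(P+A) = 2 + 2·0.16 = 2.320.
True-score variance = ρ_P + ρ_A + 2·0.16, so 0.698 = (0.64 + ρ_A + 0.32) / 2.320.
ρ_A = 0.698·2.320 − 0.64 − 0.32 = 0.659.

0.659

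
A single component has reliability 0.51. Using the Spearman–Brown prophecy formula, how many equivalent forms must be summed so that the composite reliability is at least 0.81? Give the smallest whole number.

k ≥ ρ*(1−ρ₁)/(ρ₁(1−ρ*)) = 0.81·0.49 / (0.51·0.19) = 4.096.
Smallest integer k = 5.

5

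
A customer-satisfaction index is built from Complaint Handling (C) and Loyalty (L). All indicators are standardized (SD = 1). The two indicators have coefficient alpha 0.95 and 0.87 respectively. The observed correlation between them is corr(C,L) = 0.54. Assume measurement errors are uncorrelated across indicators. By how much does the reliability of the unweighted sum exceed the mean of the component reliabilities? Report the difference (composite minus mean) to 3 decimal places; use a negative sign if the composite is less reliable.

Var(sum) = 2 + 1.08 = 3.08; true-score variance = 1.82 + 1.08 = 2.9; composite reliability = 0.9416.
Mean component reliability = 0.9100.
Difference = 0.9416 − 0.9100 = 0.032.

0.032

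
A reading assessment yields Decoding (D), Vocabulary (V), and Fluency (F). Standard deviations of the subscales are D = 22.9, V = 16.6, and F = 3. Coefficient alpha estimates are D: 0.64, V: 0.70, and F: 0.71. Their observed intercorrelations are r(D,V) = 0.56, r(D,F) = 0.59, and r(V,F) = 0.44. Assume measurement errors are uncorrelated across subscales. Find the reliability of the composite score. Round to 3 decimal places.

Var(D+V+F) = 22.9² + 16.6² + 3² + 2·[22.9·16.6·0.56 + 22.9·3·0.59 + 16.6·3·0.44] = 808.97 + 550.647 = 1359.62.
Under uncorrelated errors the observed covariances equal the true-score covariances, so only the own-variance terms attenuate.
True-score variance = [22.9²·0.64 + 16.6²·0.70 + 3²·0.71] + 550.647 = 534.904 + 550.647 = 1085.55.
Reliability = 1085.55 / 1359.62 = 0.798.

0.798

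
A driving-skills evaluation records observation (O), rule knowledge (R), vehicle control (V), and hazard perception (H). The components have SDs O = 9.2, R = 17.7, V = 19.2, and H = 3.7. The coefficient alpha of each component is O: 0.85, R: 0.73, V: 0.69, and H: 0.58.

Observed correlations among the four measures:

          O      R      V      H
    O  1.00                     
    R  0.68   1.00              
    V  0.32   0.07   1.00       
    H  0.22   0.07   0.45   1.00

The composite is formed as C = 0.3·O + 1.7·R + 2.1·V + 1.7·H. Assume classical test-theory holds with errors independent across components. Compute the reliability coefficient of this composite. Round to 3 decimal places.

0.760

Var(C) = 0.3²·9.2² + 1.7²·17.7² + 2.1²·19.2² + 1.7²·3.7² + 2·[0.51·9.2·17.7·0.68 + 0.63·9.2·19.2·0.32 + 0.51·9.2·3.7·0.22 + 3.57·17.7·19.2·0.07 + 2.89·17.7·3.7·0.07 + 3.57·19.2·3.7·0.45] = 2578.29 + 616.406 = 3194.7.
Under uncorrelated errors the observed covariances equal the true-score covariances, so only the own-variance terms attenuate.
True-score variance = [0.3²·9.2²·0.85 + 1.7²·17.7²·0.73 + 2.1²·19.2²·0.69 + 1.7²·3.7²·0.58] + 616.406 = 1812.1 + 616.406 = 2428.51.
Reliability = 2428.51 / 3194.7 = 0.760.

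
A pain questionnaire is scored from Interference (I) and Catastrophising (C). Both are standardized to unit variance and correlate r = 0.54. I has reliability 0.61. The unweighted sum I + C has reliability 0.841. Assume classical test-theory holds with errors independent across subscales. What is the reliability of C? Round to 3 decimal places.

Var(I+C) = 2 + 2·0.54 = 3.080.
True-score variance = ρ_I + ρ_C + 2·0.54, so 0.841 = (0.61 + ρ_C + 1.08) / 3.080.
ρ_C = 0.841·3.080 − 0.61 − 1.08 = 0.900.

0.900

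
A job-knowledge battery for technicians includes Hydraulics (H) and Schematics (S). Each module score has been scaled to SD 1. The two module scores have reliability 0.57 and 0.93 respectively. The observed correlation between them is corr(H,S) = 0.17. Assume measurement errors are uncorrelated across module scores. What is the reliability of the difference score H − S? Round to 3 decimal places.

0.699

Var(H−S) = 1 + 1 − 2·0.17 = 2 − 0.34 = 1.66.
Under uncorrelated errors the observed covariances equal the true-score covariances, so only the own-variance terms attenuate.
True-score variance = [0.57 + 0.93] − 0.34 = 1.5 − 0.34 = 1.16.
Reliability = 1.16 / 1.66 = 0.699.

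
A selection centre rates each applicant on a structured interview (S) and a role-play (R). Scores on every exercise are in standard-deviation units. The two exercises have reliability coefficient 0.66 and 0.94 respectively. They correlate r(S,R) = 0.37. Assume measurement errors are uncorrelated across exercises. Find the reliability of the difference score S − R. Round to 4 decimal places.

Var(S−R) = 1 + 1 − 2·0.37 = 2 − 0.74 = 1.26.
Under uncorrelated errors the observed covariances equal the true-score covariances, so only the own-variance terms attenuate.
True-score variance = [0.66 + 0.94] − 0.74 = 1.6 − 0.74 = 0.86.
Reliability = 0.86 / 1.26 = 0.6825.

0.6825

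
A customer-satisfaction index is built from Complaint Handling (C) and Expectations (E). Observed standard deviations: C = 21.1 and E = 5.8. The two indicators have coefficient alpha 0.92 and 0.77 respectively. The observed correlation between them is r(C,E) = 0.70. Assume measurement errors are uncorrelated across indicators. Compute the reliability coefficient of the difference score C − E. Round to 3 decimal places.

Var(C−E) = 21.1² + 5.8² − 2·21.1·5.8·0.70 = 478.85 − 171.332 = 307.518.
Under uncorrelated errors the observed covariances equal the true-score covariances, so only the own-variance terms attenuate.
True-score variance = [21.1²·0.92 + 5.8²·0.77] − 171.332 = 435.496 − 171.332 = 264.164.
Reliability = 264.164 / 307.518 = 0.859.

0.859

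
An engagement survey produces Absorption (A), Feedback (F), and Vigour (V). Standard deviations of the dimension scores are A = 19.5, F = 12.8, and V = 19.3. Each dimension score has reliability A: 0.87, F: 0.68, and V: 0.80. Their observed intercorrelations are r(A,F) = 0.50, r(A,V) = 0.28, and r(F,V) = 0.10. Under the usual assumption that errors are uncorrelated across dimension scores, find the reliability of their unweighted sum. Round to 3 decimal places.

Var(A+F+V) = 19.5² + 12.8² + 19.3² + 2·[19.5·12.8·0.50 + 19.5·19.3·0.28 + 12.8·19.3·0.10] = 916.58 + 509.764 = 1426.34.
With uncorrelated errors the cross-covariances are all true-score covariance, so they carry over unchanged; only the diagonal terms shrink to ρᵢσᵢ².
True-score variance = [19.5²·0.87 + 12.8²·0.68 + 19.3²·0.80] + 509.764 = 740.221 + 509.764 = 1249.98.
Reliability = 1249.98 / 1426.34 = 0.876.

0.876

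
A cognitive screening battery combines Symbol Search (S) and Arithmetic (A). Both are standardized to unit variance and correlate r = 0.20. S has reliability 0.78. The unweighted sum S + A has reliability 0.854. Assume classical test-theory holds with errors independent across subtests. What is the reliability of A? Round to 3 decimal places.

Var(S+A) = 2 + 2·0.20 = 2.400.
True-score variance = ρ_S + ρ_A + 2·0.20, so 0.854 = (0.78 + ρ_A + 0.40) / 2.400.
ρ_A = 0.854·2.400 − 0.78 − 0.40 = 0.870.

0.870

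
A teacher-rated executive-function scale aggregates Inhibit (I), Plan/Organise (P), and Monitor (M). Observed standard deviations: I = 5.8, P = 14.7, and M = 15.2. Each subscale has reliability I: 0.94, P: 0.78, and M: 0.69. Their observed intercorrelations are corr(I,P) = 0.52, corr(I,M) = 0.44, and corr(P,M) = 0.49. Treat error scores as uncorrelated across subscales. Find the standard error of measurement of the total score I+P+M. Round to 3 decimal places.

Var(total) = 480.77 + 385.222 = 865.992.
True-score variance = 359.589 + 385.222 = 744.812, so reliability = 0.8601.
Error variance = 865.992 − 744.812 = 121.181; SEM = √121.181 = 11.008.

11.008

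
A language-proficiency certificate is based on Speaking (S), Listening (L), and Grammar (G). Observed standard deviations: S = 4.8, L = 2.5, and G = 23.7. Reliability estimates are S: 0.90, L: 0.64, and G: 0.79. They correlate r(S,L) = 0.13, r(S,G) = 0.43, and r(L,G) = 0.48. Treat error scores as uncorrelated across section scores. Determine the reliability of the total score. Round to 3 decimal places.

Var(S+L+G) = 4.8² + 2.5² + 23.7² + 2·[4.8·2.5·0.13 + 4.8·23.7·0.43 + 2.5·23.7·0.48] = 590.98 + 157.834 = 748.814.
Because errors are independent across components, Cov(Tᵢ,Tⱼ) = Cov(Xᵢ,Xⱼ); the off-diagonal part of the true-score variance is the same as above.
True-score variance = [4.8²·0.90 + 2.5²·0.64 + 23.7²·0.79] + 157.834 = 468.471 + 157.834 = 626.305.
Reliability = 626.305 / 748.814 = 0.836.

0.836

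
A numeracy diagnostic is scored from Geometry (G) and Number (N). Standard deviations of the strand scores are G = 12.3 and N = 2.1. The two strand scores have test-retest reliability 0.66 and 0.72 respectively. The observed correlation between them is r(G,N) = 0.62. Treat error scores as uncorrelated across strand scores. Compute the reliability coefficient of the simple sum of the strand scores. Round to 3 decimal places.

0.719

Var(G+N) = 12.3² + 2.1² + 2·[12.3·2.1·0.62] = 155.7 + 32.0292 = 187.729.
Because errors are independent across components, Cov(Tᵢ,Tⱼ) = Cov(Xᵢ,Xⱼ); the off-diagonal part of the true-score variance is the same as above.
True-score variance = [12.3²·0.66 + 2.1²·0.72] + 32.0292 = 103.027 + 32.0292 = 135.056.
Reliability = 135.056 / 187.729 = 0.719.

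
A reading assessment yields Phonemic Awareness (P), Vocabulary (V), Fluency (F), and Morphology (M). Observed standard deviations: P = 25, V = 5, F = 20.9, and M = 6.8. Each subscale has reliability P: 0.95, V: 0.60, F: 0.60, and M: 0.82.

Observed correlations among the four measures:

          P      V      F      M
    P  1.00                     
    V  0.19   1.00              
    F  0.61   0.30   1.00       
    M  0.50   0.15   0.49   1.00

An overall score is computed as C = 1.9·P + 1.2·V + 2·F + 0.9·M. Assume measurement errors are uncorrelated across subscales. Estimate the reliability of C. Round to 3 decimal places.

0.886

Var(C) = 1.9²·25² + 1.2²·5² + 2²·20.9² + 0.9²·6.8² + 2·[2.28·25·5·0.19 + 3.8·25·20.9·0.61 + 1.71·25·6.8·0.50 + 2.4·5·20.9·0.30 + 1.08·5·6.8·0.15 + 1.8·20.9·6.8·0.49] = 4076.94 + 3233.51 = 7310.45.
Under uncorrelated errors the observed covariances equal the true-score covariances, so only the own-variance terms attenuate.
True-score variance = [1.9²·25²·0.95 + 1.2²·5²·0.60 + 2²·20.9²·0.60 + 0.9²·6.8²·0.82] + 3233.51 = 3244.09 + 3233.51 = 6477.6.
Reliability = 6477.6 / 7310.45 = 0.886.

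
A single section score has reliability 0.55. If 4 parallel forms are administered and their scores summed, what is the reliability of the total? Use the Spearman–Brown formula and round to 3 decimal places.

ρ_k = kρ / (1 + (k−1)ρ) = 4·0.55 / (1 + 3·0.55) = 2.200 / 2.650 = 0.830.

0.830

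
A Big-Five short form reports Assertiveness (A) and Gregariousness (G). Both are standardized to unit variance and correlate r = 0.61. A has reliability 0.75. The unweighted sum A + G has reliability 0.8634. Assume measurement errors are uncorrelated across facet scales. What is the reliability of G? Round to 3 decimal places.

0.810

Var(A+G) = 2 + 2·0.61 = 3.220.
True-score variance = ρ_A + ρ_G + 2·0.61, so 0.8634 = (0.75 + ρ_G + 1.22) / 3.220.
ρ_G = 0.8634·3.220 − 0.75 − 1.22 = 0.810.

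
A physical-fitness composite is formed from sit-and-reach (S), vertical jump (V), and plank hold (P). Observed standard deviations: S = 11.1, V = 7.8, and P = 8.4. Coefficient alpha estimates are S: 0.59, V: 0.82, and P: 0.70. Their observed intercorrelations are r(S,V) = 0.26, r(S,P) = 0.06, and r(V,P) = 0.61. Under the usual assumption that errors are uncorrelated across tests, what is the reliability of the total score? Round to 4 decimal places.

Var(S+V+P) = 11.1² + 7.8² + 8.4² + 2·[11.1·7.8·0.26 + 11.1·8.4·0.06 + 7.8·8.4·0.61] = 254.61 + 136.145 = 390.755.
Under uncorrelated errors the observed covariances equal the true-score covariances, so only the own-variance terms attenuate.
True-score variance = [11.1²·0.59 + 7.8²·0.82 + 8.4²·0.70] + 136.145 = 171.975 + 136.145 = 308.12.
Reliability = 308.12 / 390.755 = 0.7885.

0.7885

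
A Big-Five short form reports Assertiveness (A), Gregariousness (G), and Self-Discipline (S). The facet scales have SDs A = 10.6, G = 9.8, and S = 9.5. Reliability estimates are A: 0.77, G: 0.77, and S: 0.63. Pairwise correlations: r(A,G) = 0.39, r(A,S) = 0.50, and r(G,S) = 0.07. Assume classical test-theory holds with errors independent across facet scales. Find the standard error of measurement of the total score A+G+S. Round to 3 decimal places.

Var(total) = 298.65 + 194.76 = 493.41.
True-score variance = 217.326 + 194.76 = 412.086, so reliability = 0.8352.
Error variance = 493.41 − 412.086 = 81.3245; SEM = √81.3245 = 9.018.

9.018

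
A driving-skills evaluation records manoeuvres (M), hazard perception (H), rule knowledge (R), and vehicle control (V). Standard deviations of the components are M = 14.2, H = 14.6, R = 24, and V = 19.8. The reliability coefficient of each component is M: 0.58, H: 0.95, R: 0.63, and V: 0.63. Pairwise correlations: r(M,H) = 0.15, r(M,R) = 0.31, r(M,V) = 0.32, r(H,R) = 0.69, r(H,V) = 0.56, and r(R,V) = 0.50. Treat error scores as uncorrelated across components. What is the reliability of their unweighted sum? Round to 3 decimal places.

Var(M+H+R+V) = 14.2² + 14.6² + 24² + 19.8² + 2·[14.2·14.6·0.15 + 14.2·24·0.31 + 14.2·19.8·0.32 + 14.6·24·0.69 + 14.6·19.8·0.56 + 24·19.8·0.50] = 1382.84 + 1735.96 = 3118.8.
Under uncorrelated errors the observed covariances equal the true-score covariances, so only the own-variance terms attenuate.
True-score variance = [14.2²·0.58 + 14.6²·0.95 + 24²·0.63 + 19.8²·0.63] + 1735.96 = 929.318 + 1735.96 = 2665.27.
Reliability = 2665.27 / 3118.8 = 0.855.

0.855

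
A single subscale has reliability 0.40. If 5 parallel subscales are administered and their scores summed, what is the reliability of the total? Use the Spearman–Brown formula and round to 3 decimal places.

0.769

ρ_k = kρ / (1 + (k−1)ρ) = 5·0.40 / (1 + 4·0.40) = 2.000 / 2.600 = 0.769.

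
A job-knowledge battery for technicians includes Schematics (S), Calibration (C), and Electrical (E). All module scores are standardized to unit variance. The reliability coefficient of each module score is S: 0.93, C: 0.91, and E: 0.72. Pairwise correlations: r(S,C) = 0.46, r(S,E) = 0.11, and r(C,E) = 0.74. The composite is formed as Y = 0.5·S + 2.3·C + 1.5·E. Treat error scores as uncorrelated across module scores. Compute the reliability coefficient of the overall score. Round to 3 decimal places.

0.920

Var(Y) = 0.5² + 2.3² + 1.5² + 2·[1.15·0.46 + 0.75·0.11 + 3.45·0.74] = 7.79 + 6.329 = 14.119.
Because errors are independent across components, Cov(Tᵢ,Tⱼ) = Cov(Xᵢ,Xⱼ); the off-diagonal part of the true-score variance is the same as above.
True-score variance = [0.5²·0.93 + 2.3²·0.91 + 1.5²·0.72] + 6.329 = 6.6664 + 6.329 = 12.9954.
Reliability = 12.9954 / 14.119 = 0.920.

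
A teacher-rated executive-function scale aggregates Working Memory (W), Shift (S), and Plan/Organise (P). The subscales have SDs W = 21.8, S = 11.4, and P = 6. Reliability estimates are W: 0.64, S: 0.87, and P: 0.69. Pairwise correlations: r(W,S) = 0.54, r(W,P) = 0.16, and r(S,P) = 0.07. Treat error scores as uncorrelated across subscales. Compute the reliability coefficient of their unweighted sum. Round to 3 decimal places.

Var(W+S+P) = 21.8² + 11.4² + 6² + 2·[21.8·11.4·0.54 + 21.8·6·0.16 + 11.4·6·0.07] = 641.2 + 319.834 = 961.034.
With uncorrelated errors the cross-covariances are all true-score covariance, so they carry over unchanged; only the diagonal terms shrink to ρᵢσᵢ².
True-score variance = [21.8²·0.64 + 11.4²·0.87 + 6²·0.69] + 319.834 = 442.059 + 319.834 = 761.892.
Reliability = 761.892 / 961.034 = 0.793.

0.793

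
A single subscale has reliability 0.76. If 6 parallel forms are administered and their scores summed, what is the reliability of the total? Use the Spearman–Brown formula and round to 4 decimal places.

ρ_k = kρ / (1 + (k−1)ρ) = 6·0.76 / (1 + 5·0.76) = 4.560 / 4.800 = 0.9500.

0.9500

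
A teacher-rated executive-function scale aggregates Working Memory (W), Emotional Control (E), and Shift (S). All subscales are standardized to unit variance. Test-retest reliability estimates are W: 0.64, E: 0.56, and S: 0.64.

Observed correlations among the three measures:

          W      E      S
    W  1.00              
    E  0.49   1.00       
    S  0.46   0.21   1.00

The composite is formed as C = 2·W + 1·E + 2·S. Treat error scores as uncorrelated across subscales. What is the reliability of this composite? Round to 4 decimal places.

0.7855

Var(C) = 2² + 1 + 2² + 2·[2·0.49 + 4·0.46 + 2·0.21] = 9 + 6.48 = 15.48.
Because errors are independent across components, Cov(Tᵢ,Tⱼ) = Cov(Xᵢ,Xⱼ); the off-diagonal part of the true-score variance is the same as above.
True-score variance = [2²·0.64 + 0.56 + 2²·0.64] + 6.48 = 5.68 + 6.48 = 12.16.
Reliability = 12.16 / 15.48 = 0.7855.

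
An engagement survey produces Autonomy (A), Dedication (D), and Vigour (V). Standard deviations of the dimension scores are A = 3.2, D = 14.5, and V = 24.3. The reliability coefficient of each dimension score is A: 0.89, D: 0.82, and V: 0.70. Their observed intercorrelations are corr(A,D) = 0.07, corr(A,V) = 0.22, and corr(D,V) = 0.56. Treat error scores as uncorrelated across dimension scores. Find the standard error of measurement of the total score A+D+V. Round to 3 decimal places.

Var(total) = 810.98 + 435.342 = 1246.32.
True-score variance = 594.862 + 435.342 = 1030.2, so reliability = 0.8266.
Error variance = 1246.32 − 1030.2 = 216.118; SEM = √216.118 = 14.701.

14.701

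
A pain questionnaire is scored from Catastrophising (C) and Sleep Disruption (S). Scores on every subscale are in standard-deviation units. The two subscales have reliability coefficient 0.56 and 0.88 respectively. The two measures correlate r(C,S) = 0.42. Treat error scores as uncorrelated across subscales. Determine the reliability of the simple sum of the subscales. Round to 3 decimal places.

Var(C+S) = 2 + 2·[0.42] = 2 + 0.84 = 2.84.
Because errors are independent across components, Cov(Tᵢ,Tⱼ) = Cov(Xᵢ,Xⱼ); the off-diagonal part of the true-score variance is the same as above.
True-score variance = [0.56 + 0.88] + 0.84 = 1.44 + 0.84 = 2.28.
Reliability = 2.28 / 2.84 = 0.803.

0.803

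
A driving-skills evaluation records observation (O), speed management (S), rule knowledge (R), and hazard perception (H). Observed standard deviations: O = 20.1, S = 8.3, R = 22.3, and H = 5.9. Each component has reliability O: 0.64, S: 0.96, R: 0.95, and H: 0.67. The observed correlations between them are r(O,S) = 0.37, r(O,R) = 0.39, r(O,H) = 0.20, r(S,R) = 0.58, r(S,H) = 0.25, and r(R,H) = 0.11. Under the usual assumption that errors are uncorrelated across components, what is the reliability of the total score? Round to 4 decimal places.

Var(O+S+R+H) = 20.1² + 8.3² + 22.3² + 5.9² + 2·[20.1·8.3·0.37 + 20.1·22.3·0.39 + 20.1·5.9·0.20 + 8.3·22.3·0.58 + 8.3·5.9·0.25 + 22.3·5.9·0.11] = 1005 + 788.644 = 1793.64.
Under uncorrelated errors the observed covariances equal the true-score covariances, so only the own-variance terms attenuate.
True-score variance = [20.1²·0.64 + 8.3²·0.96 + 22.3²·0.95 + 5.9²·0.67] + 788.644 = 820.449 + 788.644 = 1609.09.
Reliability = 1609.09 / 1793.64 = 0.8971.

0.8971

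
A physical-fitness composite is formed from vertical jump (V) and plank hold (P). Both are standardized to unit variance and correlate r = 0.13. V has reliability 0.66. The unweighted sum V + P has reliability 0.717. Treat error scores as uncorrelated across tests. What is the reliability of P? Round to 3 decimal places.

0.700

Var(V+P) = 2 + 2·0.13 = 2.260.
True-score variance = ρ_V + ρ_P + 2·0.13, so 0.717 = (0.66 + ρ_P + 0.26) / 2.260.
ρ_P = 0.717·2.260 − 0.66 − 0.26 = 0.700.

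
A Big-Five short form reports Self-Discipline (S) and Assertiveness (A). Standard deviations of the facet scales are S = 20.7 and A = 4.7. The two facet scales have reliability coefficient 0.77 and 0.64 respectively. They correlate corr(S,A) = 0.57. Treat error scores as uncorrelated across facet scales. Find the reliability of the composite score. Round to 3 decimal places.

Var(S+A) = 20.7² + 4.7² + 2·[20.7·4.7·0.57] = 450.58 + 110.911 = 561.491.
Because errors are independent across components, Cov(Tᵢ,Tⱼ) = Cov(Xᵢ,Xⱼ); the off-diagonal part of the true-score variance is the same as above.
True-score variance = [20.7²·0.77 + 4.7²·0.64] + 110.911 = 344.075 + 110.911 = 454.986.
Reliability = 454.986 / 561.491 = 0.810.

0.810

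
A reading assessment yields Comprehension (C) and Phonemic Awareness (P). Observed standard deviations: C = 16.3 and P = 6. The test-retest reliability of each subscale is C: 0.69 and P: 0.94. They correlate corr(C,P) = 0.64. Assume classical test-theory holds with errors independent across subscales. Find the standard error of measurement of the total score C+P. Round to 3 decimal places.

Var(total) = 301.69 + 125.184 = 426.874.
True-score variance = 217.166 + 125.184 = 342.35, so reliability = 0.8020.
Error variance = 426.874 − 342.35 = 84.5239; SEM = √84.5239 = 9.194.

9.194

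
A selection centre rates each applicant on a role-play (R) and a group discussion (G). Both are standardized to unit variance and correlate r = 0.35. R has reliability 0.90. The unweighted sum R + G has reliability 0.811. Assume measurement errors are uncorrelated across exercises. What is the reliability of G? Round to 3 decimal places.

Var(R+G) = 2 + 2·0.35 = 2.700.
True-score variance = ρ_R + ρ_G + 2·0.35, so 0.811 = (0.90 + ρ_G + 0.70) / 2.700.
ρ_G = 0.811·2.700 − 0.90 − 0.70 = 0.590.

0.590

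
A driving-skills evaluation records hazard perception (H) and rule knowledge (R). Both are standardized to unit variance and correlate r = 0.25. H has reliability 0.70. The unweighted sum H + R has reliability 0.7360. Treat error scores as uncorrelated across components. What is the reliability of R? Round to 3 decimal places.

Var(H+R) = 2 + 2·0.25 = 2.500.
True-score variance = ρ_H + ρ_R + 2·0.25, so 0.7360 = (0.70 + ρ_R + 0.50) / 2.500.
ρ_R = 0.7360·2.500 − 0.70 − 0.50 = 0.640.

0.640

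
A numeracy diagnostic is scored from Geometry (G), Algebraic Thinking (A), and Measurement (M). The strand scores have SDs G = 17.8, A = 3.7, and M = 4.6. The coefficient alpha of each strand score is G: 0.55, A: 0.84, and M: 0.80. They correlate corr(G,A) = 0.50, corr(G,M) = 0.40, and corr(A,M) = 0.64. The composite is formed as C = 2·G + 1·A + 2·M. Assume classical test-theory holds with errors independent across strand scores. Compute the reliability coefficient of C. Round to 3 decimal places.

Var(C) = 2²·17.8² + 3.7² + 2²·4.6² + 2·[2·17.8·3.7·0.50 + 4·17.8·4.6·0.40 + 2·3.7·4.6·0.64] = 1365.69 + 437.307 = 1803.
Because errors are independent across components, Cov(Tᵢ,Tⱼ) = Cov(Xᵢ,Xⱼ); the off-diagonal part of the true-score variance is the same as above.
True-score variance = [2²·17.8²·0.55 + 3.7²·0.84 + 2²·4.6²·0.80] + 437.307 = 776.26 + 437.307 = 1213.57.
Reliability = 1213.57 / 1803 = 0.673.

0.673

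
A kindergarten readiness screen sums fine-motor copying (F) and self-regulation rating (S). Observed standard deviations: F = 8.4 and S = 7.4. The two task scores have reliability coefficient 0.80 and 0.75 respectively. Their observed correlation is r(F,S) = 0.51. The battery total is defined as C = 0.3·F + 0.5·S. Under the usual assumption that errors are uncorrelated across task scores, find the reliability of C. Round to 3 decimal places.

Var(C) = 0.3²·8.4² + 0.5²·7.4² + 2·[0.15·8.4·7.4·0.51] = 20.0404 + 9.51048 = 29.5509.
Under uncorrelated errors the observed covariances equal the true-score covariances, so only the own-variance terms attenuate.
True-score variance = [0.3²·8.4²·0.80 + 0.5²·7.4²·0.75] + 9.51048 = 15.3478 + 9.51048 = 24.8583.
Reliability = 24.8583 / 29.5509 = 0.841.

0.841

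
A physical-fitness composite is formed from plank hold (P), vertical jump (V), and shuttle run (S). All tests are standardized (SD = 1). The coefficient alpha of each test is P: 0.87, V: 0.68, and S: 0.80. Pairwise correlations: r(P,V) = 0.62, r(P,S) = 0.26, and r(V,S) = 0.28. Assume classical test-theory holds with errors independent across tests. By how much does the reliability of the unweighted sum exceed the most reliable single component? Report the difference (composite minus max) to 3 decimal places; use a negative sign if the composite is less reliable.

0.008

Var(sum) = 3 + 2.32 = 5.32; true-score variance = 2.35 + 2.32 = 4.67; composite reliability = 0.8778.
Max component reliability = 0.8700.
Difference = 0.8778 − 0.8700 = 0.008.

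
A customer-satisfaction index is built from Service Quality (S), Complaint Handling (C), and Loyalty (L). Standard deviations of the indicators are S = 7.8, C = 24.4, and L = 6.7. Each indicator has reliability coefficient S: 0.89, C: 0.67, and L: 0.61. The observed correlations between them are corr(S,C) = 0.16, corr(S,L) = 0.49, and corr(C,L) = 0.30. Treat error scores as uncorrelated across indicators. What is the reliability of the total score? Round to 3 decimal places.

0.758

Var(S+C+L) = 7.8² + 24.4² + 6.7² + 2·[7.8·24.4·0.16 + 7.8·6.7·0.49 + 24.4·6.7·0.30] = 701.09 + 210.205 = 911.295.
With uncorrelated errors the cross-covariances are all true-score covariance, so they carry over unchanged; only the diagonal terms shrink to ρᵢσᵢ².
True-score variance = [7.8²·0.89 + 24.4²·0.67 + 6.7²·0.61] + 210.205 = 480.422 + 210.205 = 690.627.
Reliability = 690.627 / 911.295 = 0.758.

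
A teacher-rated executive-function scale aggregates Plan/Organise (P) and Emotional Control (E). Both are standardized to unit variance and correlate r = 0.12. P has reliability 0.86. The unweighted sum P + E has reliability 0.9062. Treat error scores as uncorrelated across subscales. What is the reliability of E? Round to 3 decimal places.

0.930

Var(P+E) = 2 + 2·0.12 = 2.240.
True-score variance = ρ_P + ρ_E + 2·0.12, so 0.9062 = (0.86 + ρ_E + 0.24) / 2.240.
ρ_E = 0.9062·2.240 − 0.86 − 0.24 = 0.930.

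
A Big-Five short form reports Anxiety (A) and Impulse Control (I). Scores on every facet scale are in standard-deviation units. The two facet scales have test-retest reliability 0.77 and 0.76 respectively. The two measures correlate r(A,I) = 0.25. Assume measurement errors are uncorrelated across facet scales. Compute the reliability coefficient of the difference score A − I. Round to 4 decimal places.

Var(A−I) = 1 + 1 − 2·0.25 = 2 − 0.5 = 1.5.
Under uncorrelated errors the observed covariances equal the true-score covariances, so only the own-variance terms attenuate.
True-score variance = [0.77 + 0.76] − 0.5 = 1.53 − 0.5 = 1.03.
Reliability = 1.03 / 1.5 = 0.6867.

0.6867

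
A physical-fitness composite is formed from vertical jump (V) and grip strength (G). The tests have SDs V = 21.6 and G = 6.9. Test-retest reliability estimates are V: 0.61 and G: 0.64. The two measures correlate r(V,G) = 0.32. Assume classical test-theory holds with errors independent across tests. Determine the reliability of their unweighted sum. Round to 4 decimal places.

0.6734

Var(V+G) = 21.6² + 6.9² + 2·[21.6·6.9·0.32] = 514.17 + 95.3856 = 609.556.
With uncorrelated errors the cross-covariances are all true-score covariance, so they carry over unchanged; only the diagonal terms shrink to ρᵢσᵢ².
True-score variance = [21.6²·0.61 + 6.9²·0.64] + 95.3856 = 315.072 + 95.3856 = 410.458.
Reliability = 410.458 / 609.556 = 0.6734.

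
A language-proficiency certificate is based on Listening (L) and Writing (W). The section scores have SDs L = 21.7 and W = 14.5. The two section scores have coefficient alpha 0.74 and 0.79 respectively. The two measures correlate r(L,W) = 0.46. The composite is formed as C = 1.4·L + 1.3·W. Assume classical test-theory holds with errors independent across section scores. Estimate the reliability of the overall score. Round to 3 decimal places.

Var(C) = 1.4²·21.7² + 1.3²·14.5² + 2·[1.82·21.7·14.5·0.46] = 1278.27 + 526.85 = 1805.12.
Because errors are independent across components, Cov(Tᵢ,Tⱼ) = Cov(Xᵢ,Xⱼ); the off-diagonal part of the true-score variance is the same as above.
True-score variance = [1.4²·21.7²·0.74 + 1.3²·14.5²·0.79] + 526.85 = 963.684 + 526.85 = 1490.53.
Reliability = 1490.53 / 1805.12 = 0.826.

0.826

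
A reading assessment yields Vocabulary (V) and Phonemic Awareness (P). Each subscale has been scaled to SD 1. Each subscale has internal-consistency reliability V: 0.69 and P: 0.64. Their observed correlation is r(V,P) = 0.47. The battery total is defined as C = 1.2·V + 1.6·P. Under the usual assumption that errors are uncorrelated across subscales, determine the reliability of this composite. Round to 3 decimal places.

Var(C) = 1.2² + 1.6² + 2·[1.92·0.47] = 4 + 1.8048 = 5.8048.
With uncorrelated errors the cross-covariances are all true-score covariance, so they carry over unchanged; only the diagonal terms shrink to ρᵢσᵢ².
True-score variance = [1.2²·0.69 + 1.6²·0.64] + 1.8048 = 2.632 + 1.8048 = 4.4368.
Reliability = 4.4368 / 5.8048 = 0.764.

0.764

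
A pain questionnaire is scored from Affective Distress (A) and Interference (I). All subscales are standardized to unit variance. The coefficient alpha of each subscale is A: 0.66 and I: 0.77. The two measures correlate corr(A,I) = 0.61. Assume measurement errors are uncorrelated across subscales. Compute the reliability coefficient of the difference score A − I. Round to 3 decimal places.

Var(A−I) = 1 + 1 − 2·0.61 = 2 − 1.22 = 0.78.
Under uncorrelated errors the observed covariances equal the true-score covariances, so only the own-variance terms attenuate.
True-score variance = [0.66 + 0.77] − 1.22 = 1.43 − 1.22 = 0.21.
Reliability = 0.21 / 0.78 = 0.269.

0.269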